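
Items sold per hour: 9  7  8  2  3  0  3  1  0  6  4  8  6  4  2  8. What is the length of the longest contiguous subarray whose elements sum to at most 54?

14

add 9: [9] sum 9, len 1
add 7: [9, 7] sum 16, len 2
add 8: [9, 7, 8] sum 24, len 3
add 2: [9, 7, 8, 2] sum 26, len 4
add 3: [9, 7, 8, 2, 3] sum 29, len 5
add 0: [9, 7, 8, 2, 3, 0] sum 29, len 6
add 3: [9, 7, 8, 2, 3, 0, 3] sum 32, len 7
add 1: [9, 7, 8, 2, 3, 0, 3, 1] sum 33, len 8
add 0: [9, 7, 8, 2, 3, 0, 3, 1, 0] sum 33, len 9
add 6: [9, 7, 8, 2, 3, 0, 3, 1, 0, 6] sum 39, len 10
add 4: [9, 7, 8, 2, 3, 0, 3, 1, 0, 6, 4] sum 43, len 11
add 8: [9, 7, 8, 2, 3, 0, 3, 1, 0, 6, 4, 8] sum 51, len 12
add 6: [7, 8, 2, 3, 0, 3, 1, 0, 6, 4, 8, 6] sum 48, len 12
add 4: [7, 8, 2, 3, 0, 3, 1, 0, 6, 4, 8, 6, 4] sum 52, len 13
add 2: [7, 8, 2, 3, 0, 3, 1, 0, 6, 4, 8, 6, 4, 2] sum 54, len 14
add 8: [2, 3, 0, 3, 1, 0, 6, 4, 8, 6, 4, 2, 8] sum 47, len 13
Longest length seen: 14.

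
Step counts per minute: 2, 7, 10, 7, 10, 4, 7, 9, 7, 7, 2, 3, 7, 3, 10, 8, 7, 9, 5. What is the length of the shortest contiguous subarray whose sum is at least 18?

add 2: running sum 2 < 18
add 7: running sum 9 < 18
end 2: [2, 7, 10] sum 19, len 3
end 3: [7, 10, 7] sum 24, len 3
end 4: [10, 7, 10] sum 27, len 3
end 5: [7, 10, 4] sum 21, len 3
end 6: [10, 4, 7] sum 21, len 3
end 7: [4, 7, 9] sum 20, len 3
end 8: [7, 9, 7] sum 23, len 3
end 9: [9, 7, 7] sum 23, len 3
end 10: [9, 7, 7, 2] sum 25, len 4
end 11: [7, 7, 2, 3] sum 19, len 4
end 12: [7, 2, 3, 7] sum 19, len 4
end 13: [7, 2, 3, 7, 3] sum 22, len 5
end 14: [7, 3, 10] sum 20, len 3
end 15: [10, 8] sum 18, len 2
end 16: [10, 8, 7] sum 25, len 3
end 17: [8, 7, 9] sum 24, len 3
end 18: [7, 9, 5] sum 21, len 3
Shortest qualifying length: 2.

2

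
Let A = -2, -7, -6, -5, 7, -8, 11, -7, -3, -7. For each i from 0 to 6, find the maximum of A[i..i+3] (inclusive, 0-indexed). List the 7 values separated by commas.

-2, 7, 7, 11, 11, 11, 11

-2 -7 -6 -5 → max -2
-7 -6 -5 7 → max 7
-6 -5 7 -8 → max 7
-5 7 -8 11 → max 11
7 -8 11 -7 → max 11
-8 11 -7 -3 → max 11
11 -7 -3 -7 → max 11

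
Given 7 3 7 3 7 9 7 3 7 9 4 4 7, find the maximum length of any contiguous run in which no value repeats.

add 7: [7] len 1
add 3: [7, 3] len 2
add 7 (repeat 7, move left end past it): [3, 7] len 2
add 3 (repeat 3, move left end past it): [7, 3] len 2
add 7 (repeat 7, move left end past it): [3, 7] len 2
add 9: [3, 7, 9] len 3
add 7 (repeat 7, move left end past it): [9, 7] len 2
add 3: [9, 7, 3] len 3
add 7 (repeat 7, move left end past it): [3, 7] len 2
add 9: [3, 7, 9] len 3
add 4: [3, 7, 9, 4] len 4
add 4 (repeat 4, move left end past it): [4] len 1
add 7: [4, 7] len 2
Longest all-distinct length: 4.

4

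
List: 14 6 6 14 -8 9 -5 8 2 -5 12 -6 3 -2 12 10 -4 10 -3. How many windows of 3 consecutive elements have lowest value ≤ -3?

(14, 6, 6) → min 6
(6, 6, 14) → min 6
(6, 14, -8) → min -8  ≤ -3 ✓
(14, -8, 9) → min -8  ≤ -3 ✓
(-8, 9, -5) → min -8  ≤ -3 ✓
(9, -5, 8) → min -5  ≤ -3 ✓
(-5, 8, 2) → min -5  ≤ -3 ✓
(8, 2, -5) → min -5  ≤ -3 ✓
(2, -5, 12) → min -5  ≤ -3 ✓
(-5, 12, -6) → min -6  ≤ -3 ✓
(12, -6, 3) → min -6  ≤ -3 ✓
(-6, 3, -2) → min -6  ≤ -3 ✓
(3, -2, 12) → min -2
(-2, 12, 10) → min -2
(12, 10, -4) → min -4  ≤ -3 ✓
(10, -4, 10) → min -4  ≤ -3 ✓
(-4, 10, -3) → min -4  ≤ -3 ✓
13 windows satisfy the condition.

13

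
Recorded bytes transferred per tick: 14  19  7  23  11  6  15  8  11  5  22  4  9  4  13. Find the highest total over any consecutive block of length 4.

(14, 19, 7, 23) → sum 63
(19, 7, 23, 11) → sum 60
(7, 23, 11, 6) → sum 47
(23, 11, 6, 15) → sum 55
(11, 6, 15, 8) → sum 40
(6, 15, 8, 11) → sum 40
(15, 8, 11, 5) → sum 39
(8, 11, 5, 22) → sum 46
(11, 5, 22, 4) → sum 42
(5, 22, 4, 9) → sum 40
(22, 4, 9, 4) → sum 39
(4, 9, 4, 13) → sum 30
Highest of these is 63.

63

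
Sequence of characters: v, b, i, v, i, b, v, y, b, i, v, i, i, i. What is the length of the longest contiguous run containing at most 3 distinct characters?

7

add v: window [v] (1 distinct), len 1
add b: window [v, b] (2 distinct), len 2
add i: window [v, b, i] (3 distinct), len 3
add v: window [v, b, i, v] (3 distinct), len 4
add i: window [v, b, i, v, i] (3 distinct), len 5
add b: window [v, b, i, v, i, b] (3 distinct), len 6
add v: window [v, b, i, v, i, b, v] (3 distinct), len 7
add y: window [b, v, y] (3 distinct), len 3
add b: window [b, v, y, b] (3 distinct), len 4
add i: window [y, b, i] (3 distinct), len 3
add v: window [b, i, v] (3 distinct), len 3
add i: window [b, i, v, i] (3 distinct), len 4
add i: window [b, i, v, i, i] (3 distinct), len 5
add i: window [b, i, v, i, i, i] (3 distinct), len 6
Longest length with ≤3 distinct: 7.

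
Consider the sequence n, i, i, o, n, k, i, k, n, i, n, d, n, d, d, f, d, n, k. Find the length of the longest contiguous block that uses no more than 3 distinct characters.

8

[n] 1 distinct, len 1
[n, i] 2 distinct, len 2
[n, i, i] 2 distinct, len 3
[n, i, i, o] 3 distinct, len 4
[n, i, i, o, n] 3 distinct, len 5
[o, n, k] 3 distinct, len 3
[n, k, i] 3 distinct, len 3
[n, k, i, k] 3 distinct, len 4
[n, k, i, k, n] 3 distinct, len 5
[n, k, i, k, n, i] 3 distinct, len 6
[n, k, i, k, n, i, n] 3 distinct, len 7
[n, i, n, d] 3 distinct, len 4
[n, i, n, d, n] 3 distinct, len 5
[n, i, n, d, n, d] 3 distinct, len 6
[n, i, n, d, n, d, d] 3 distinct, len 7
[n, d, n, d, d, f] 3 distinct, len 6
[n, d, n, d, d, f, d] 3 distinct, len 7
[n, d, n, d, d, f, d, n] 3 distinct, len 8
[d, n, k] 3 distinct, len 3
Longest length with ≤3 distinct: 8.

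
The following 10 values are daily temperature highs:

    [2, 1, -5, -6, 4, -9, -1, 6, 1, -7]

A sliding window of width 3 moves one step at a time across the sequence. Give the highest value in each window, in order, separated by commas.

2, 1, 4, 4, 4, 6, 6, 6

2 1 -5 → max 2
1 -5 -6 → max 1
-5 -6 4 → max 4
-6 4 -9 → max 4
4 -9 -1 → max 4
-9 -1 6 → max 6
-1 6 1 → max 6
6 1 -7 → max 6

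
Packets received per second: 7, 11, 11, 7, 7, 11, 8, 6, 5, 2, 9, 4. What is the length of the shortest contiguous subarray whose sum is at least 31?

4

Extend right; whenever the sum reaches 31, record the length and shrink from the left:
add 7: running sum 7 < 31
add 11: running sum 18 < 31
add 11: running sum 29 < 31
add 7: shortest ending here [7, 11, 11, 7] sum 36, len 4
add 7: shortest ending here [11, 11, 7, 7] sum 36, len 4
add 11: shortest ending here [11, 7, 7, 11] sum 36, len 4
add 8: shortest ending here [7, 7, 11, 8] sum 33, len 4
add 6: shortest ending here [7, 11, 8, 6] sum 32, len 4
add 5: shortest ending here [7, 11, 8, 6, 5] sum 37, len 5
add 2: shortest ending here [11, 8, 6, 5, 2] sum 32, len 5
add 9: shortest ending here [11, 8, 6, 5, 2, 9] sum 41, len 6
add 4: shortest ending here [8, 6, 5, 2, 9, 4] sum 34, len 6
Shortest qualifying length: 4.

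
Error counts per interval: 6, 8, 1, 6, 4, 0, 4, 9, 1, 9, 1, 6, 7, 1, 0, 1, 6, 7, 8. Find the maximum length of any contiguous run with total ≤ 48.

[6] sum 6 len 1
[6, 8] sum 14 len 2
[6, 8, 1] sum 15 len 3
[6, 8, 1, 6] sum 21 len 4
[6, 8, 1, 6, 4] sum 25 len 5
[6, 8, 1, 6, 4, 0] sum 25 len 6
[6, 8, 1, 6, 4, 0, 4] sum 29 len 7
[6, 8, 1, 6, 4, 0, 4, 9] sum 38 len 8
[6, 8, 1, 6, 4, 0, 4, 9, 1] sum 39 len 9
[6, 8, 1, 6, 4, 0, 4, 9, 1, 9] sum 48 len 10
[8, 1, 6, 4, 0, 4, 9, 1, 9, 1] sum 43 len 10
[1, 6, 4, 0, 4, 9, 1, 9, 1, 6] sum 41 len 10
[1, 6, 4, 0, 4, 9, 1, 9, 1, 6, 7] sum 48 len 11
[6, 4, 0, 4, 9, 1, 9, 1, 6, 7, 1] sum 48 len 11
[6, 4, 0, 4, 9, 1, 9, 1, 6, 7, 1, 0] sum 48 len 12
[4, 0, 4, 9, 1, 9, 1, 6, 7, 1, 0, 1] sum 43 len 12
[0, 4, 9, 1, 9, 1, 6, 7, 1, 0, 1, 6] sum 45 len 12
[9, 1, 9, 1, 6, 7, 1, 0, 1, 6, 7] sum 48 len 11
[1, 9, 1, 6, 7, 1, 0, 1, 6, 7, 8] sum 47 len 11
Longest length seen: 12.

12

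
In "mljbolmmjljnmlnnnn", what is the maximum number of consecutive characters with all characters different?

5

add m: [m] len 1
add l: [m, l] len 2
add j: [m, l, j] len 3
add b: [m, l, j, b] len 4
add o: [m, l, j, b, o] len 5
add l (repeat l, move left end past it): [j, b, o, l] len 4
add m: [j, b, o, l, m] len 5
add m (repeat m, move left end past it): [m] len 1
add j: [m, j] len 2
add l: [m, j, l] len 3
add j (repeat j, move left end past it): [l, j] len 2
add n: [l, j, n] len 3
add m: [l, j, n, m] len 4
add l (repeat l, move left end past it): [j, n, m, l] len 4
add n (repeat n, move left end past it): [m, l, n] len 3
add n (repeat n, move left end past it): [n] len 1
add n (repeat n, move left end past it): [n] len 1
add n (repeat n, move left end past it): [n] len 1
Longest all-distinct length: 5.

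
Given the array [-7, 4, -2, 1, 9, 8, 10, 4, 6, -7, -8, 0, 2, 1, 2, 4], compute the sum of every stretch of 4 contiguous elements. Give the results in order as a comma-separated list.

-7 4 -2 1 → sum -4
4 -2 1 9 → sum 12
-2 1 9 8 → sum 16
1 9 8 10 → sum 28
9 8 10 4 → sum 31
8 10 4 6 → sum 28
10 4 6 -7 → sum 13
4 6 -7 -8 → sum -5
6 -7 -8 0 → sum -9
-7 -8 0 2 → sum -13
-8 0 2 1 → sum -5
0 2 1 2 → sum 5
2 1 2 4 → sum 9

-4, 12, 16, 28, 31, 28, 13, -5, -9, -13, -5, 5, 9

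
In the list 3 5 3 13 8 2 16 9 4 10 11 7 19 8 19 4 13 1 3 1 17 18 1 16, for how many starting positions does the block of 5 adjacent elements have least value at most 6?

(3, 5, 3, 13, 8) → min 3  ≤ 6 ✓
(5, 3, 13, 8, 2) → min 2  ≤ 6 ✓
(3, 13, 8, 2, 16) → min 2  ≤ 6 ✓
(13, 8, 2, 16, 9) → min 2  ≤ 6 ✓
(8, 2, 16, 9, 4) → min 2  ≤ 6 ✓
(2, 16, 9, 4, 10) → min 2  ≤ 6 ✓
(16, 9, 4, 10, 11) → min 4  ≤ 6 ✓
(9, 4, 10, 11, 7) → min 4  ≤ 6 ✓
(4, 10, 11, 7, 19) → min 4  ≤ 6 ✓
(10, 11, 7, 19, 8) → min 7
(11, 7, 19, 8, 19) → min 7
(7, 19, 8, 19, 4) → min 4  ≤ 6 ✓
(19, 8, 19, 4, 13) → min 4  ≤ 6 ✓
(8, 19, 4, 13, 1) → min 1  ≤ 6 ✓
(19, 4, 13, 1, 3) → min 1  ≤ 6 ✓
(4, 13, 1, 3, 1) → min 1  ≤ 6 ✓
(13, 1, 3, 1, 17) → min 1  ≤ 6 ✓
(1, 3, 1, 17, 18) → min 1  ≤ 6 ✓
(3, 1, 17, 18, 1) → min 1  ≤ 6 ✓
(1, 17, 18, 1, 16) → min 1  ≤ 6 ✓
18 windows satisfy the condition.

18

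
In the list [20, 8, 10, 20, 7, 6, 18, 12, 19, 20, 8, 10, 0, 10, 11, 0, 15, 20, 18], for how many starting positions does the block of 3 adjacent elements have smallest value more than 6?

8

[20, 8, 10] → min 8  > 6 ✓
[8, 10, 20] → min 8  > 6 ✓
[10, 20, 7] → min 7  > 6 ✓
[20, 7, 6] → min 6
[7, 6, 18] → min 6
[6, 18, 12] → min 6
[18, 12, 19] → min 12  > 6 ✓
[12, 19, 20] → min 12  > 6 ✓
[19, 20, 8] → min 8  > 6 ✓
[20, 8, 10] → min 8  > 6 ✓
[8, 10, 0] → min 0
[10, 0, 10] → min 0
[0, 10, 11] → min 0
[10, 11, 0] → min 0
[11, 0, 15] → min 0
[0, 15, 20] → min 0
[15, 20, 18] → min 15  > 6 ✓
8 windows satisfy the condition.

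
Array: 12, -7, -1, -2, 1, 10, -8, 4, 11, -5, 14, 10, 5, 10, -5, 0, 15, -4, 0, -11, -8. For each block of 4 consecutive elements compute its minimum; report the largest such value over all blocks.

[12, -7, -1, -2] → min -7
[-7, -1, -2, 1] → min -7
[-1, -2, 1, 10] → min -2
[-2, 1, 10, -8] → min -8
[1, 10, -8, 4] → min -8
[10, -8, 4, 11] → min -8
[-8, 4, 11, -5] → min -8
[4, 11, -5, 14] → min -5
[11, -5, 14, 10] → min -5
[-5, 14, 10, 5] → min -5
[14, 10, 5, 10] → min 5
[10, 5, 10, -5] → min -5
[5, 10, -5, 0] → min -5
[10, -5, 0, 15] → min -5
[-5, 0, 15, -4] → min -5
[0, 15, -4, 0] → min -4
[15, -4, 0, -11] → min -11
[-4, 0, -11, -8] → min -11
Largest of these is 5.

5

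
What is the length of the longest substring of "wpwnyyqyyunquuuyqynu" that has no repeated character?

[w] len 1
[w, p] len 2
[p, w] len 2
[p, w, n] len 3
[p, w, n, y] len 4
[y] len 1
[y, q] len 2
[q, y] len 2
[y] len 1
[y, u] len 2
[y, u, n] len 3
[y, u, n, q] len 4
[n, q, u] len 3
[u] len 1
[u] len 1
[u, y] len 2
[u, y, q] len 3
[q, y] len 2
[q, y, n] len 3
[q, y, n, u] len 4
Longest all-distinct length: 4.

4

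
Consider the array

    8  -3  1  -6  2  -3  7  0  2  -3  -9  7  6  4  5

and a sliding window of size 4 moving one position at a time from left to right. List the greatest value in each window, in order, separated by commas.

8, 2, 2, 7, 7, 7, 7, 2, 7, 7, 7, 7

Sliding a size-4 window across the 15 values:
[8, -3, 1, -6] → max 8
[-3, 1, -6, 2] → max 2
[1, -6, 2, -3] → max 2
[-6, 2, -3, 7] → max 7
[2, -3, 7, 0] → max 7
[-3, 7, 0, 2] → max 7
[7, 0, 2, -3] → max 7
[0, 2, -3, -9] → max 2
[2, -3, -9, 7] → max 7
[-3, -9, 7, 6] → max 7
[-9, 7, 6, 4] → max 7
[7, 6, 4, 5] → max 7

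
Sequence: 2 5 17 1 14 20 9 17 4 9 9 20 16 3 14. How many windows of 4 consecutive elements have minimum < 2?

4

(2, 5, 17, 1) → min 1  < 2 ✓
(5, 17, 1, 14) → min 1  < 2 ✓
(17, 1, 14, 20) → min 1  < 2 ✓
(1, 14, 20, 9) → min 1  < 2 ✓
(14, 20, 9, 17) → min 9
(20, 9, 17, 4) → min 4
(9, 17, 4, 9) → min 4
(17, 4, 9, 9) → min 4
(4, 9, 9, 20) → min 4
(9, 9, 20, 16) → min 9
(9, 20, 16, 3) → min 3
(20, 16, 3, 14) → min 3
4 windows satisfy the condition.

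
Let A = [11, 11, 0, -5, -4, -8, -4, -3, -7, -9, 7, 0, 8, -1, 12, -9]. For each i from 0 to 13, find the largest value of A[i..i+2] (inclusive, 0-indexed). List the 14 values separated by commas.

Sliding a size-3 window across the 16 values:
[11, 11, 0] → max 11
[11, 0, -5] → max 11
[0, -5, -4] → max 0
[-5, -4, -8] → max -4
[-4, -8, -4] → max -4
[-8, -4, -3] → max -3
[-4, -3, -7] → max -3
[-3, -7, -9] → max -3
[-7, -9, 7] → max 7
[-9, 7, 0] → max 7
[7, 0, 8] → max 8
[0, 8, -1] → max 8
[8, -1, 12] → max 12
[-1, 12, -9] → max 12

11, 11, 0, -4, -4, -3, -3, -3, 7, 7, 8, 8, 12, 12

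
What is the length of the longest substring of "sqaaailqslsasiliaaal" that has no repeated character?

add s: [s] len 1
add q: [s, q] len 2
add a: [s, q, a] len 3
add a (repeat a, move left end past it): [a] len 1
add a (repeat a, move left end past it): [a] len 1
add i: [a, i] len 2
add l: [a, i, l] len 3
add q: [a, i, l, q] len 4
add s: [a, i, l, q, s] len 5
add l (repeat l, move left end past it): [q, s, l] len 3
add s (repeat s, move left end past it): [l, s] len 2
add a: [l, s, a] len 3
add s (repeat s, move left end past it): [a, s] len 2
add i: [a, s, i] len 3
add l: [a, s, i, l] len 4
add i (repeat i, move left end past it): [l, i] len 2
add a: [l, i, a] len 3
add a (repeat a, move left end past it): [a] len 1
add a (repeat a, move left end past it): [a] len 1
add l: [a, l] len 2
Longest all-distinct length: 5.

5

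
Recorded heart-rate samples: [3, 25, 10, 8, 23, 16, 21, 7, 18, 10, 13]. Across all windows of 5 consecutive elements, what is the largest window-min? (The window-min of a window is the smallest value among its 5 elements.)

Each size-5 window and its min:
(3, 25, 10, 8, 23) → min 3
(25, 10, 8, 23, 16) → min 8
(10, 8, 23, 16, 21) → min 8
(8, 23, 16, 21, 7) → min 7
(23, 16, 21, 7, 18) → min 7
(16, 21, 7, 18, 10) → min 7
(21, 7, 18, 10, 13) → min 7
Largest of these is 8.

8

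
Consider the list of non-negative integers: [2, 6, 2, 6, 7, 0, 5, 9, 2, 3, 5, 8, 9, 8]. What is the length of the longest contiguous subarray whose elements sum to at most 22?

5

[2] sum 2 len 1
[2, 6] sum 8 len 2
[2, 6, 2] sum 10 len 3
[2, 6, 2, 6] sum 16 len 4
[6, 2, 6, 7] sum 21 len 4
[6, 2, 6, 7, 0] sum 21 len 5
[2, 6, 7, 0, 5] sum 20 len 5
[7, 0, 5, 9] sum 21 len 4
[0, 5, 9, 2] sum 16 len 4
[0, 5, 9, 2, 3] sum 19 len 5
[9, 2, 3, 5] sum 19 len 4
[2, 3, 5, 8] sum 18 len 4
[5, 8, 9] sum 22 len 3
[9, 8] sum 17 len 2
Longest length seen: 5.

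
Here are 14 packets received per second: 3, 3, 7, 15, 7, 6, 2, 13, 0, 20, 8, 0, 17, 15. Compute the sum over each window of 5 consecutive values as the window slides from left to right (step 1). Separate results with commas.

35, 38, 37, 43, 28, 41, 43, 41, 45, 60

3 3 7 15 7 → sum 35
3 7 15 7 6 → sum 38
7 15 7 6 2 → sum 37
15 7 6 2 13 → sum 43
7 6 2 13 0 → sum 28
6 2 13 0 20 → sum 41
2 13 0 20 8 → sum 43
13 0 20 8 0 → sum 41
0 20 8 0 17 → sum 45
20 8 0 17 15 → sum 60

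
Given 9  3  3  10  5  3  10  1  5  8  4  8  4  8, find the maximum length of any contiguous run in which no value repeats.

6

add 9: [9] len 1
add 3: [9, 3] len 2
add 3 (repeat 3, move left end past it): [3] len 1
add 10: [3, 10] len 2
add 5: [3, 10, 5] len 3
add 3 (repeat 3, move left end past it): [10, 5, 3] len 3
add 10 (repeat 10, move left end past it): [5, 3, 10] len 3
add 1: [5, 3, 10, 1] len 4
add 5 (repeat 5, move left end past it): [3, 10, 1, 5] len 4
add 8: [3, 10, 1, 5, 8] len 5
add 4: [3, 10, 1, 5, 8, 4] len 6
add 8 (repeat 8, move left end past it): [4, 8] len 2
add 4 (repeat 4, move left end past it): [8, 4] len 2
add 8 (repeat 8, move left end past it): [4, 8] len 2
Longest all-distinct length: 6.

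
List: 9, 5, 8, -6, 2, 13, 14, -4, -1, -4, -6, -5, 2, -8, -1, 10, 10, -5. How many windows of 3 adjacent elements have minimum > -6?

7

(9, 5, 8) → min 5  > -6 ✓
(5, 8, -6) → min -6
(8, -6, 2) → min -6
(-6, 2, 13) → min -6
(2, 13, 14) → min 2  > -6 ✓
(13, 14, -4) → min -4  > -6 ✓
(14, -4, -1) → min -4  > -6 ✓
(-4, -1, -4) → min -4  > -6 ✓
(-1, -4, -6) → min -6
(-4, -6, -5) → min -6
(-6, -5, 2) → min -6
(-5, 2, -8) → min -8
(2, -8, -1) → min -8
(-8, -1, 10) → min -8
(-1, 10, 10) → min -1  > -6 ✓
(10, 10, -5) → min -5  > -6 ✓
7 windows satisfy the condition.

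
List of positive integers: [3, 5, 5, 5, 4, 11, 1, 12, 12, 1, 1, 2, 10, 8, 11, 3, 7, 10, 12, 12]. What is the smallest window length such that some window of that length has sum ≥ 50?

Extend right; whenever the sum reaches 50, record the length and shrink from the left:
add 3: running sum 3 < 50
add 5: running sum 8 < 50
add 5: running sum 13 < 50
add 5: running sum 18 < 50
add 4: running sum 22 < 50
add 11: running sum 33 < 50
add 1: running sum 34 < 50
add 12: running sum 46 < 50
end 8: [5, 5, 4, 11, 1, 12, 12] sum 50, len 7
end 9: [5, 5, 4, 11, 1, 12, 12, 1] sum 51, len 8
end 10: [5, 5, 4, 11, 1, 12, 12, 1, 1] sum 52, len 9
end 11: [5, 5, 4, 11, 1, 12, 12, 1, 1, 2] sum 54, len 10
end 12: [11, 1, 12, 12, 1, 1, 2, 10] sum 50, len 8
end 13: [11, 1, 12, 12, 1, 1, 2, 10, 8] sum 58, len 9
end 14: [12, 12, 1, 1, 2, 10, 8, 11] sum 57, len 8
end 15: [12, 12, 1, 1, 2, 10, 8, 11, 3] sum 60, len 9
end 16: [12, 1, 1, 2, 10, 8, 11, 3, 7] sum 55, len 9
end 17: [2, 10, 8, 11, 3, 7, 10] sum 51, len 7
end 18: [8, 11, 3, 7, 10, 12] sum 51, len 6
end 19: [11, 3, 7, 10, 12, 12] sum 55, len 6
Shortest qualifying length: 6.

6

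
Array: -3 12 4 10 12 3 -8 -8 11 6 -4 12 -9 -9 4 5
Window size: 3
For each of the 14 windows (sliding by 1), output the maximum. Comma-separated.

Sliding a size-3 window across the 16 values:
(-3, 12, 4) → max 12
(12, 4, 10) → max 12
(4, 10, 12) → max 12
(10, 12, 3) → max 12
(12, 3, -8) → max 12
(3, -8, -8) → max 3
(-8, -8, 11) → max 11
(-8, 11, 6) → max 11
(11, 6, -4) → max 11
(6, -4, 12) → max 12
(-4, 12, -9) → max 12
(12, -9, -9) → max 12
(-9, -9, 4) → max 4
(-9, 4, 5) → max 5

12, 12, 12, 12, 12, 3, 11, 11, 11, 12, 12, 12, 4, 5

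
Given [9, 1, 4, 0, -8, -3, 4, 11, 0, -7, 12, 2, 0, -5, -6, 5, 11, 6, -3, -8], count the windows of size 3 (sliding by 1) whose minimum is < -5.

[9, 1, 4] → min 1
[1, 4, 0] → min 0
[4, 0, -8] → min -8  < -5 ✓
[0, -8, -3] → min -8  < -5 ✓
[-8, -3, 4] → min -8  < -5 ✓
[-3, 4, 11] → min -3
[4, 11, 0] → min 0
[11, 0, -7] → min -7  < -5 ✓
[0, -7, 12] → min -7  < -5 ✓
[-7, 12, 2] → min -7  < -5 ✓
[12, 2, 0] → min 0
[2, 0, -5] → min -5
[0, -5, -6] → min -6  < -5 ✓
[-5, -6, 5] → min -6  < -5 ✓
[-6, 5, 11] → min -6  < -5 ✓
[5, 11, 6] → min 5
[11, 6, -3] → min -3
[6, -3, -8] → min -8  < -5 ✓
10 windows satisfy the condition.

10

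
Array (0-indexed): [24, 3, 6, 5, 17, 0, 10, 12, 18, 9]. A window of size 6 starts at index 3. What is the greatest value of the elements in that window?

Elements at indices 3..8: 5, 17, 0, 10, 12, 18
max(5, 17, 0, 10, 12, 18) = 18

18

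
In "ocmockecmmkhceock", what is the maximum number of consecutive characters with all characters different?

6

[o] len 1
[o, c] len 2
[o, c, m] len 3
[c, m, o] len 3
[m, o, c] len 3
[m, o, c, k] len 4
[m, o, c, k, e] len 5
[k, e, c] len 3
[k, e, c, m] len 4
[m] len 1
[m, k] len 2
[m, k, h] len 3
[m, k, h, c] len 4
[m, k, h, c, e] len 5
[m, k, h, c, e, o] len 6
[e, o, c] len 3
[e, o, c, k] len 4
Longest all-distinct length: 6.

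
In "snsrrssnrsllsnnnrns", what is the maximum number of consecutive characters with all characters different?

add s: [s] len 1
add n: [s, n] len 2
add s (repeat s, move left end past it): [n, s] len 2
add r: [n, s, r] len 3
add r (repeat r, move left end past it): [r] len 1
add s: [r, s] len 2
add s (repeat s, move left end past it): [s] len 1
add n: [s, n] len 2
add r: [s, n, r] len 3
add s (repeat s, move left end past it): [n, r, s] len 3
add l: [n, r, s, l] len 4
add l (repeat l, move left end past it): [l] len 1
add s: [l, s] len 2
add n: [l, s, n] len 3
add n (repeat n, move left end past it): [n] len 1
add n (repeat n, move left end past it): [n] len 1
add r: [n, r] len 2
add n (repeat n, move left end past it): [r, n] len 2
add s: [r, n, s] len 3
Longest all-distinct length: 4.

4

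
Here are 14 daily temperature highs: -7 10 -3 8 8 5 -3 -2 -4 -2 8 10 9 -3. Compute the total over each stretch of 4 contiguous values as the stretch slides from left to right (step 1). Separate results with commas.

(-7, 10, -3, 8) → sum 8
(10, -3, 8, 8) → sum 23
(-3, 8, 8, 5) → sum 18
(8, 8, 5, -3) → sum 18
(8, 5, -3, -2) → sum 8
(5, -3, -2, -4) → sum -4
(-3, -2, -4, -2) → sum -11
(-2, -4, -2, 8) → sum 0
(-4, -2, 8, 10) → sum 12
(-2, 8, 10, 9) → sum 25
(8, 10, 9, -3) → sum 24

8, 23, 18, 18, 8, -4, -11, 0, 12, 25, 24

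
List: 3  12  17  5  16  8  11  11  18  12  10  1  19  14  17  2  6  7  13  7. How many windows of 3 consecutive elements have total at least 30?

12

[3, 12, 17] → sum 32  ≥ 30 ✓
[12, 17, 5] → sum 34  ≥ 30 ✓
[17, 5, 16] → sum 38  ≥ 30 ✓
[5, 16, 8] → sum 29
[16, 8, 11] → sum 35  ≥ 30 ✓
[8, 11, 11] → sum 30  ≥ 30 ✓
[11, 11, 18] → sum 40  ≥ 30 ✓
[11, 18, 12] → sum 41  ≥ 30 ✓
[18, 12, 10] → sum 40  ≥ 30 ✓
[12, 10, 1] → sum 23
[10, 1, 19] → sum 30  ≥ 30 ✓
[1, 19, 14] → sum 34  ≥ 30 ✓
[19, 14, 17] → sum 50  ≥ 30 ✓
[14, 17, 2] → sum 33  ≥ 30 ✓
[17, 2, 6] → sum 25
[2, 6, 7] → sum 15
[6, 7, 13] → sum 26
[7, 13, 7] → sum 27
12 windows satisfy the condition.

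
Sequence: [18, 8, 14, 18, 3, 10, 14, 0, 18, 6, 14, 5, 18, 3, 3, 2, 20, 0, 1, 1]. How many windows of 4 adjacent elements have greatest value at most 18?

[18, 8, 14, 18] → max 18  ≤ 18 ✓
[8, 14, 18, 3] → max 18  ≤ 18 ✓
[14, 18, 3, 10] → max 18  ≤ 18 ✓
[18, 3, 10, 14] → max 18  ≤ 18 ✓
[3, 10, 14, 0] → max 14  ≤ 18 ✓
[10, 14, 0, 18] → max 18  ≤ 18 ✓
[14, 0, 18, 6] → max 18  ≤ 18 ✓
[0, 18, 6, 14] → max 18  ≤ 18 ✓
[18, 6, 14, 5] → max 18  ≤ 18 ✓
[6, 14, 5, 18] → max 18  ≤ 18 ✓
[14, 5, 18, 3] → max 18  ≤ 18 ✓
[5, 18, 3, 3] → max 18  ≤ 18 ✓
[18, 3, 3, 2] → max 18  ≤ 18 ✓
[3, 3, 2, 20] → max 20
[3, 2, 20, 0] → max 20
[2, 20, 0, 1] → max 20
[20, 0, 1, 1] → max 20
13 windows satisfy the condition.

13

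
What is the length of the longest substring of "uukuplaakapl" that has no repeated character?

5

[u] len 1
[u] len 1
[u, k] len 2
[k, u] len 2
[k, u, p] len 3
[k, u, p, l] len 4
[k, u, p, l, a] len 5
[a] len 1
[a, k] len 2
[k, a] len 2
[k, a, p] len 3
[k, a, p, l] len 4
Longest all-distinct length: 5.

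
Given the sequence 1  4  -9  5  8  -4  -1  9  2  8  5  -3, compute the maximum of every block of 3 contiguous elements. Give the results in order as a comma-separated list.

4, 5, 8, 8, 8, 9, 9, 9, 8, 8

1 4 -9 → max 4
4 -9 5 → max 5
-9 5 8 → max 8
5 8 -4 → max 8
8 -4 -1 → max 8
-4 -1 9 → max 9
-1 9 2 → max 9
9 2 8 → max 9
2 8 5 → max 8
8 5 -3 → max 8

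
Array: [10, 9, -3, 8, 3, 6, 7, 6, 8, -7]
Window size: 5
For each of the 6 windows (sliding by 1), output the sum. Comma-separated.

27, 23, 21, 30, 30, 20

Sliding a size-5 window across the 10 values:
10 9 -3 8 3 → sum 27
9 -3 8 3 6 → sum 23
-3 8 3 6 7 → sum 21
8 3 6 7 6 → sum 30
3 6 7 6 8 → sum 30
6 7 6 8 -7 → sum 20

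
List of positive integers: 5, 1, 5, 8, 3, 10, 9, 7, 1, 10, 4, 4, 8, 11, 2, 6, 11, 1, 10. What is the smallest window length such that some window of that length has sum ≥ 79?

add 5: running sum 5 < 79
add 1: running sum 6 < 79
add 5: running sum 11 < 79
add 8: running sum 19 < 79
add 3: running sum 22 < 79
add 10: running sum 32 < 79
add 9: running sum 41 < 79
add 7: running sum 48 < 79
add 1: running sum 49 < 79
add 10: running sum 59 < 79
add 4: running sum 63 < 79
add 4: running sum 67 < 79
add 8: running sum 75 < 79
add 11: shortest ending here [5, 8, 3, 10, 9, 7, 1, 10, 4, 4, 8, 11] sum 80, len 12
add 2: shortest ending here [5, 8, 3, 10, 9, 7, 1, 10, 4, 4, 8, 11, 2] sum 82, len 13
add 6: shortest ending here [8, 3, 10, 9, 7, 1, 10, 4, 4, 8, 11, 2, 6] sum 83, len 13
add 11: shortest ending here [10, 9, 7, 1, 10, 4, 4, 8, 11, 2, 6, 11] sum 83, len 12
add 1: shortest ending here [10, 9, 7, 1, 10, 4, 4, 8, 11, 2, 6, 11, 1] sum 84, len 13
add 10: shortest ending here [9, 7, 1, 10, 4, 4, 8, 11, 2, 6, 11, 1, 10] sum 84, len 13
Shortest qualifying length: 12.

12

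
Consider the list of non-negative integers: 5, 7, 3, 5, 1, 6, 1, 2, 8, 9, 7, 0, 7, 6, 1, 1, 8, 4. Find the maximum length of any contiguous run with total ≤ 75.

16

→ 5: sum 5, len 1
→ 7: sum 12, len 2
→ 3: sum 15, len 3
→ 5: sum 20, len 4
→ 1: sum 21, len 5
→ 6: sum 27, len 6
→ 1: sum 28, len 7
→ 2: sum 30, len 8
→ 8: sum 38, len 9
→ 9: sum 47, len 10
→ 7: sum 54, len 11
→ 0: sum 54, len 12
→ 7: sum 61, len 13
→ 6: sum 67, len 14
→ 1: sum 68, len 15
→ 1: sum 69, len 16
→ 8 (dropped 5): sum 72, len 16
→ 4 (dropped 7): sum 69, len 16
Longest length seen: 16.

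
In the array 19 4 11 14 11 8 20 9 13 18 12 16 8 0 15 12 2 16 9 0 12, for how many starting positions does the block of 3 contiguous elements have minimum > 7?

[19, 4, 11] → min 4
[4, 11, 14] → min 4
[11, 14, 11] → min 11  > 7 ✓
[14, 11, 8] → min 8  > 7 ✓
[11, 8, 20] → min 8  > 7 ✓
[8, 20, 9] → min 8  > 7 ✓
[20, 9, 13] → min 9  > 7 ✓
[9, 13, 18] → min 9  > 7 ✓
[13, 18, 12] → min 12  > 7 ✓
[18, 12, 16] → min 12  > 7 ✓
[12, 16, 8] → min 8  > 7 ✓
[16, 8, 0] → min 0
[8, 0, 15] → min 0
[0, 15, 12] → min 0
[15, 12, 2] → min 2
[12, 2, 16] → min 2
[2, 16, 9] → min 2
[16, 9, 0] → min 0
[9, 0, 12] → min 0
9 windows satisfy the condition.

9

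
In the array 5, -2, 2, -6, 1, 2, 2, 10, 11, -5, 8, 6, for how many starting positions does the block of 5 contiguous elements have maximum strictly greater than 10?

4

(5, -2, 2, -6, 1) → max 5
(-2, 2, -6, 1, 2) → max 2
(2, -6, 1, 2, 2) → max 2
(-6, 1, 2, 2, 10) → max 10
(1, 2, 2, 10, 11) → max 11  > 10 ✓
(2, 2, 10, 11, -5) → max 11  > 10 ✓
(2, 10, 11, -5, 8) → max 11  > 10 ✓
(10, 11, -5, 8, 6) → max 11  > 10 ✓
4 windows satisfy the condition.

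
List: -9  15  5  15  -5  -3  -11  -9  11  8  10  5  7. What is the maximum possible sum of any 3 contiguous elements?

35

Each size-3 window and its sum:
[-9, 15, 5] → sum 11
[15, 5, 15] → sum 35
[5, 15, -5] → sum 15
[15, -5, -3] → sum 7
[-5, -3, -11] → sum -19
[-3, -11, -9] → sum -23
[-11, -9, 11] → sum -9
[-9, 11, 8] → sum 10
[11, 8, 10] → sum 29
[8, 10, 5] → sum 23
[10, 5, 7] → sum 22
Maximum of these is 35.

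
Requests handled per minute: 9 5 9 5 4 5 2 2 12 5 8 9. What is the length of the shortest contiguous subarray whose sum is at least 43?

Extend right; whenever the sum reaches 43, record the length and shrink from the left:
add 9: running sum 9 < 43
add 5: running sum 14 < 43
add 9: running sum 23 < 43
add 5: running sum 28 < 43
add 4: running sum 32 < 43
add 5: running sum 37 < 43
add 2: running sum 39 < 43
add 2: running sum 41 < 43
end 8: [5, 9, 5, 4, 5, 2, 2, 12] sum 44, len 8
end 9: [9, 5, 4, 5, 2, 2, 12, 5] sum 44, len 8
end 10: [5, 4, 5, 2, 2, 12, 5, 8] sum 43, len 8
end 11: [5, 2, 2, 12, 5, 8, 9] sum 43, len 7
Shortest qualifying length: 7.

7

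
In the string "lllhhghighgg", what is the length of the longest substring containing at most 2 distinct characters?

5

add l: window [l] (1 distinct), len 1
add l: window [l, l] (1 distinct), len 2
add l: window [l, l, l] (1 distinct), len 3
add h: window [l, l, l, h] (2 distinct), len 4
add h: window [l, l, l, h, h] (2 distinct), len 5
add g: window [h, h, g] (2 distinct), len 3
add h: window [h, h, g, h] (2 distinct), len 4
add i: window [h, i] (2 distinct), len 2
add g: window [i, g] (2 distinct), len 2
add h: window [g, h] (2 distinct), len 2
add g: window [g, h, g] (2 distinct), len 3
add g: window [g, h, g, g] (2 distinct), len 4
Longest length with ≤2 distinct: 5.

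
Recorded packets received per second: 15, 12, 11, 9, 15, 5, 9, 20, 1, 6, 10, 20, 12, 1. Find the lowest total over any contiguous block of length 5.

Each size-5 window and its sum:
[15, 12, 11, 9, 15] → sum 62
[12, 11, 9, 15, 5] → sum 52
[11, 9, 15, 5, 9] → sum 49
[9, 15, 5, 9, 20] → sum 58
[15, 5, 9, 20, 1] → sum 50
[5, 9, 20, 1, 6] → sum 41
[9, 20, 1, 6, 10] → sum 46
[20, 1, 6, 10, 20] → sum 57
[1, 6, 10, 20, 12] → sum 49
[6, 10, 20, 12, 1] → sum 49
Lowest of these is 41.

41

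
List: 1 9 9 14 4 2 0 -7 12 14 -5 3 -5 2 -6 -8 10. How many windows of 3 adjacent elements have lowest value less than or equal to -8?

[1, 9, 9] → min 1
[9, 9, 14] → min 9
[9, 14, 4] → min 4
[14, 4, 2] → min 2
[4, 2, 0] → min 0
[2, 0, -7] → min -7
[0, -7, 12] → min -7
[-7, 12, 14] → min -7
[12, 14, -5] → min -5
[14, -5, 3] → min -5
[-5, 3, -5] → min -5
[3, -5, 2] → min -5
[-5, 2, -6] → min -6
[2, -6, -8] → min -8  ≤ -8 ✓
[-6, -8, 10] → min -8  ≤ -8 ✓
2 windows satisfy the condition.

2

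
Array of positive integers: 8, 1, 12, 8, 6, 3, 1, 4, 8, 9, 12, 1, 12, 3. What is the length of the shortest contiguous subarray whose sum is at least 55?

9

Extend right; whenever the sum reaches 55, record the length and shrink from the left:
add 8: running sum 8 < 55
add 1: running sum 9 < 55
add 12: running sum 21 < 55
add 8: running sum 29 < 55
add 6: running sum 35 < 55
add 3: running sum 38 < 55
add 1: running sum 39 < 55
add 4: running sum 43 < 55
add 8: running sum 51 < 55
end 9: [8, 1, 12, 8, 6, 3, 1, 4, 8, 9] sum 60, len 10
end 10: [12, 8, 6, 3, 1, 4, 8, 9, 12] sum 63, len 9
end 11: [12, 8, 6, 3, 1, 4, 8, 9, 12, 1] sum 64, len 10
end 12: [6, 3, 1, 4, 8, 9, 12, 1, 12] sum 56, len 9
end 13: [6, 3, 1, 4, 8, 9, 12, 1, 12, 3] sum 59, len 10
Shortest qualifying length: 9.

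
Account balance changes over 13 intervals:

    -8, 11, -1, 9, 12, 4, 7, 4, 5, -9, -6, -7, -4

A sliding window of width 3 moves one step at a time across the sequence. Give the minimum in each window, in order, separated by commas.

-8, -1, -1, 4, 4, 4, 4, -9, -9, -9, -7

-8 11 -1 → min -8
11 -1 9 → min -1
-1 9 12 → min -1
9 12 4 → min 4
12 4 7 → min 4
4 7 4 → min 4
7 4 5 → min 4
4 5 -9 → min -9
5 -9 -6 → min -9
-9 -6 -7 → min -9
-6 -7 -4 → min -7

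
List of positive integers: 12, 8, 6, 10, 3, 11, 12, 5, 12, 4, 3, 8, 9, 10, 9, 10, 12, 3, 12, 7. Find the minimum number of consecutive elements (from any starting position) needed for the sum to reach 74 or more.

9

add 12: running sum 12 < 74
add 8: running sum 20 < 74
add 6: running sum 26 < 74
add 10: running sum 36 < 74
add 3: running sum 39 < 74
add 11: running sum 50 < 74
add 12: running sum 62 < 74
add 5: running sum 67 < 74
add 12: shortest ending here [12, 8, 6, 10, 3, 11, 12, 5, 12] sum 79, len 9
add 4: shortest ending here [12, 8, 6, 10, 3, 11, 12, 5, 12, 4] sum 83, len 10
add 3: shortest ending here [8, 6, 10, 3, 11, 12, 5, 12, 4, 3] sum 74, len 10
add 8: shortest ending here [6, 10, 3, 11, 12, 5, 12, 4, 3, 8] sum 74, len 10
add 9: shortest ending here [10, 3, 11, 12, 5, 12, 4, 3, 8, 9] sum 77, len 10
add 10: shortest ending here [11, 12, 5, 12, 4, 3, 8, 9, 10] sum 74, len 9
add 9: shortest ending here [11, 12, 5, 12, 4, 3, 8, 9, 10, 9] sum 83, len 10
add 10: shortest ending here [12, 5, 12, 4, 3, 8, 9, 10, 9, 10] sum 82, len 10
add 12: shortest ending here [12, 4, 3, 8, 9, 10, 9, 10, 12] sum 77, len 9
add 3: shortest ending here [12, 4, 3, 8, 9, 10, 9, 10, 12, 3] sum 80, len 10
add 12: shortest ending here [3, 8, 9, 10, 9, 10, 12, 3, 12] sum 76, len 9
add 7: shortest ending here [8, 9, 10, 9, 10, 12, 3, 12, 7] sum 80, len 9
Shortest qualifying length: 9.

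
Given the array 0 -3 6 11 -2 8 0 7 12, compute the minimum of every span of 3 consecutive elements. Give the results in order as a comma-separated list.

-3, -3, -2, -2, -2, 0, 0

(0, -3, 6) → min -3
(-3, 6, 11) → min -3
(6, 11, -2) → min -2
(11, -2, 8) → min -2
(-2, 8, 0) → min -2
(8, 0, 7) → min 0
(0, 7, 12) → min 0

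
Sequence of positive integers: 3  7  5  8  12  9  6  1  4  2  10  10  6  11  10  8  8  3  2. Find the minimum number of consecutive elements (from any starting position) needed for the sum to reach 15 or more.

Extend right; whenever the sum reaches 15, record the length and shrink from the left:
add 3: running sum 3 < 15
add 7: running sum 10 < 15
add 5: shortest ending here [3, 7, 5] sum 15, len 3
add 8: shortest ending here [7, 5, 8] sum 20, len 3
add 12: shortest ending here [8, 12] sum 20, len 2
add 9: shortest ending here [12, 9] sum 21, len 2
add 6: shortest ending here [9, 6] sum 15, len 2
add 1: shortest ending here [9, 6, 1] sum 16, len 3
add 4: shortest ending here [9, 6, 1, 4] sum 20, len 4
add 2: shortest ending here [9, 6, 1, 4, 2] sum 22, len 5
add 10: shortest ending here [4, 2, 10] sum 16, len 3
add 10: shortest ending here [10, 10] sum 20, len 2
add 6: shortest ending here [10, 6] sum 16, len 2
add 11: shortest ending here [6, 11] sum 17, len 2
add 10: shortest ending here [11, 10] sum 21, len 2
add 8: shortest ending here [10, 8] sum 18, len 2
add 8: shortest ending here [8, 8] sum 16, len 2
add 3: shortest ending here [8, 8, 3] sum 19, len 3
add 2: shortest ending here [8, 8, 3, 2] sum 21, len 4
Shortest qualifying length: 2.

2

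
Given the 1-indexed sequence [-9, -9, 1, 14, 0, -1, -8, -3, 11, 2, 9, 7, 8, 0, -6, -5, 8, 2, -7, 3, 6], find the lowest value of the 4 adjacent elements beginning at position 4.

-8

Elements at indices 4..7: 14, 0, -1, -8
min(14, 0, -1, -8) = -8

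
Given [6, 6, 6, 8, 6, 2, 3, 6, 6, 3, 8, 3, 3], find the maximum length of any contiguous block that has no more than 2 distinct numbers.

5

[6] 1 distinct, len 1
[6, 6] 1 distinct, len 2
[6, 6, 6] 1 distinct, len 3
[6, 6, 6, 8] 2 distinct, len 4
[6, 6, 6, 8, 6] 2 distinct, len 5
[6, 2] 2 distinct, len 2
[2, 3] 2 distinct, len 2
[3, 6] 2 distinct, len 2
[3, 6, 6] 2 distinct, len 3
[3, 6, 6, 3] 2 distinct, len 4
[3, 8] 2 distinct, len 2
[3, 8, 3] 2 distinct, len 3
[3, 8, 3, 3] 2 distinct, len 4
Longest length with ≤2 distinct: 5.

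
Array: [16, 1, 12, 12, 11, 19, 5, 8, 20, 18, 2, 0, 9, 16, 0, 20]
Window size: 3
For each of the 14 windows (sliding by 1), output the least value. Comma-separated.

1, 1, 11, 11, 5, 5, 5, 8, 2, 0, 0, 0, 0, 0

Sliding a size-3 window across the 16 values:
16 1 12 → min 1
1 12 12 → min 1
12 12 11 → min 11
12 11 19 → min 11
11 19 5 → min 5
19 5 8 → min 5
5 8 20 → min 5
8 20 18 → min 8
20 18 2 → min 2
18 2 0 → min 0
2 0 9 → min 0
0 9 16 → min 0
9 16 0 → min 0
16 0 20 → min 0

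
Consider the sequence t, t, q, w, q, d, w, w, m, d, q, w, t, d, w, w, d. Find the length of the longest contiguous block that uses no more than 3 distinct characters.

Extend right; when distinct count exceeds 3, shrink from the left:
add t: window [t] (1 distinct), len 1
add t: window [t, t] (1 distinct), len 2
add q: window [t, t, q] (2 distinct), len 3
add w: window [t, t, q, w] (3 distinct), len 4
add q: window [t, t, q, w, q] (3 distinct), len 5
add d: window [q, w, q, d] (3 distinct), len 4
add w: window [q, w, q, d, w] (3 distinct), len 5
add w: window [q, w, q, d, w, w] (3 distinct), len 6
add m: window [d, w, w, m] (3 distinct), len 4
add d: window [d, w, w, m, d] (3 distinct), len 5
add q: window [m, d, q] (3 distinct), len 3
add w: window [d, q, w] (3 distinct), len 3
add t: window [q, w, t] (3 distinct), len 3
add d: window [w, t, d] (3 distinct), len 3
add w: window [w, t, d, w] (3 distinct), len 4
add w: window [w, t, d, w, w] (3 distinct), len 5
add d: window [w, t, d, w, w, d] (3 distinct), len 6
Longest length with ≤3 distinct: 6.

6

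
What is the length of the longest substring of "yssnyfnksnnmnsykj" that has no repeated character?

6

add y: [y] len 1
add s: [y, s] len 2
add s (repeat s, move left end past it): [s] len 1
add n: [s, n] len 2
add y: [s, n, y] len 3
add f: [s, n, y, f] len 4
add n (repeat n, move left end past it): [y, f, n] len 3
add k: [y, f, n, k] len 4
add s: [y, f, n, k, s] len 5
add n (repeat n, move left end past it): [k, s, n] len 3
add n (repeat n, move left end past it): [n] len 1
add m: [n, m] len 2
add n (repeat n, move left end past it): [m, n] len 2
add s: [m, n, s] len 3
add y: [m, n, s, y] len 4
add k: [m, n, s, y, k] len 5
add j: [m, n, s, y, k, j] len 6
Longest all-distinct length: 6.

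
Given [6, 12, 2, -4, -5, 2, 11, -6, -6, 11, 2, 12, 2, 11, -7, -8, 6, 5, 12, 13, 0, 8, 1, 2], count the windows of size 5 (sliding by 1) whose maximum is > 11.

(6, 12, 2, -4, -5) → max 12  > 11 ✓
(12, 2, -4, -5, 2) → max 12  > 11 ✓
(2, -4, -5, 2, 11) → max 11
(-4, -5, 2, 11, -6) → max 11
(-5, 2, 11, -6, -6) → max 11
(2, 11, -6, -6, 11) → max 11
(11, -6, -6, 11, 2) → max 11
(-6, -6, 11, 2, 12) → max 12  > 11 ✓
(-6, 11, 2, 12, 2) → max 12  > 11 ✓
(11, 2, 12, 2, 11) → max 12  > 11 ✓
(2, 12, 2, 11, -7) → max 12  > 11 ✓
(12, 2, 11, -7, -8) → max 12  > 11 ✓
(2, 11, -7, -8, 6) → max 11
(11, -7, -8, 6, 5) → max 11
(-7, -8, 6, 5, 12) → max 12  > 11 ✓
(-8, 6, 5, 12, 13) → max 13  > 11 ✓
(6, 5, 12, 13, 0) → max 13  > 11 ✓
(5, 12, 13, 0, 8) → max 13  > 11 ✓
(12, 13, 0, 8, 1) → max 13  > 11 ✓
(13, 0, 8, 1, 2) → max 13  > 11 ✓
13 windows satisfy the condition.

13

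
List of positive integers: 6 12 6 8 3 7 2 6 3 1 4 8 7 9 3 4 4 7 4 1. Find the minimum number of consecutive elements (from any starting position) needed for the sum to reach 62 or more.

12

add 6: running sum 6 < 62
add 12: running sum 18 < 62
add 6: running sum 24 < 62
add 8: running sum 32 < 62
add 3: running sum 35 < 62
add 7: running sum 42 < 62
add 2: running sum 44 < 62
add 6: running sum 50 < 62
add 3: running sum 53 < 62
add 1: running sum 54 < 62
add 4: running sum 58 < 62
add 8: shortest ending here [6, 12, 6, 8, 3, 7, 2, 6, 3, 1, 4, 8] sum 66, len 12
add 7: shortest ending here [12, 6, 8, 3, 7, 2, 6, 3, 1, 4, 8, 7] sum 67, len 12
add 9: shortest ending here [6, 8, 3, 7, 2, 6, 3, 1, 4, 8, 7, 9] sum 64, len 12
add 3: shortest ending here [6, 8, 3, 7, 2, 6, 3, 1, 4, 8, 7, 9, 3] sum 67, len 13
add 4: shortest ending here [8, 3, 7, 2, 6, 3, 1, 4, 8, 7, 9, 3, 4] sum 65, len 13
add 4: shortest ending here [8, 3, 7, 2, 6, 3, 1, 4, 8, 7, 9, 3, 4, 4] sum 69, len 14
add 7: shortest ending here [7, 2, 6, 3, 1, 4, 8, 7, 9, 3, 4, 4, 7] sum 65, len 13
add 4: shortest ending here [2, 6, 3, 1, 4, 8, 7, 9, 3, 4, 4, 7, 4] sum 62, len 13
add 1: shortest ending here [2, 6, 3, 1, 4, 8, 7, 9, 3, 4, 4, 7, 4, 1] sum 63, len 14
Shortest qualifying length: 12.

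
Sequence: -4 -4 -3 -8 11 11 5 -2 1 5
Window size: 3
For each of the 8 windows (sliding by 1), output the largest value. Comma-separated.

-3, -3, 11, 11, 11, 11, 5, 5

-4 -4 -3 → max -3
-4 -3 -8 → max -3
-3 -8 11 → max 11
-8 11 11 → max 11
11 11 5 → max 11
11 5 -2 → max 11
5 -2 1 → max 5
-2 1 5 → max 5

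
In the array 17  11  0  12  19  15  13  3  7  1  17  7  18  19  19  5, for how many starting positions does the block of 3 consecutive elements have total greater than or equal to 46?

(17, 11, 0) → sum 28
(11, 0, 12) → sum 23
(0, 12, 19) → sum 31
(12, 19, 15) → sum 46  ≥ 46 ✓
(19, 15, 13) → sum 47  ≥ 46 ✓
(15, 13, 3) → sum 31
(13, 3, 7) → sum 23
(3, 7, 1) → sum 11
(7, 1, 17) → sum 25
(1, 17, 7) → sum 25
(17, 7, 18) → sum 42
(7, 18, 19) → sum 44
(18, 19, 19) → sum 56  ≥ 46 ✓
(19, 19, 5) → sum 43
3 windows satisfy the condition.

3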